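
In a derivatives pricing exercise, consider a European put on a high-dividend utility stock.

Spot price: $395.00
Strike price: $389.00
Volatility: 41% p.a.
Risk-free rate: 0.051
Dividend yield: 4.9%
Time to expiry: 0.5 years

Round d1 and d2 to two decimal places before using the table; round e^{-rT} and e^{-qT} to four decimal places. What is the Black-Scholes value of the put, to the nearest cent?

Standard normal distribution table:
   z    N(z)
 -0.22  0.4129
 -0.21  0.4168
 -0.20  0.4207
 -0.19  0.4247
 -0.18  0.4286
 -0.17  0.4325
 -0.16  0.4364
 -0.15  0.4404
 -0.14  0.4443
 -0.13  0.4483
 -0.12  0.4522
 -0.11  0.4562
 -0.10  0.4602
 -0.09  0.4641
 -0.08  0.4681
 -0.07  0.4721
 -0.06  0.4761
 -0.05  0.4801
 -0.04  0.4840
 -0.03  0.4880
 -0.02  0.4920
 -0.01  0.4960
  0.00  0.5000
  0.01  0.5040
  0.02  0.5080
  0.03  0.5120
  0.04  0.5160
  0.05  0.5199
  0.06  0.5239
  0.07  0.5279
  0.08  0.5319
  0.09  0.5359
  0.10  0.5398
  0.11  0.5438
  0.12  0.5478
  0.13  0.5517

$41.06

σ√T = 0.41 × 0.7071 = 0.2899
d₁ = [ln(395/389) + (0.051 − 0.049 + 0.41²/2)·0.5] / 0.2899 = [0.0153 + 0.0430] / 0.2899 = 0.2012 which rounds to 0.20
d₂ = d₁ − σ√T = 0.2012 − 0.2899 = -0.0887 which rounds to -0.09
exp(−qT) = exp(−0.049·0.5) = 0.9758;  exp(−rT) = exp(−0.051·0.5) = 0.9748
P = 389·0.9748·N(0.09) − 395·0.9758·N(-0.20) = 389·0.9748·0.5359 − 395·0.9758·0.4207 = 203.2118 − 162.1550 = 41.0568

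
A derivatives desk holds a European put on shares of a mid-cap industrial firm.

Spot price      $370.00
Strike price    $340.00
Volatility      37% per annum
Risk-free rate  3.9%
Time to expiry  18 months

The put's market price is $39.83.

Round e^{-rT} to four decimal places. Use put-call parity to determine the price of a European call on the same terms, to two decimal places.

$89.14

e^(−rT) = e^(−0.039·1.5) = 0.9432
Put-call parity: C − P = S − K·e^(−rT) = 370 − 340·0.9432 = 370 − 320.6880 = 49.3120
C = P + (C − P) = 39.83 + (49.3120) = 89.1420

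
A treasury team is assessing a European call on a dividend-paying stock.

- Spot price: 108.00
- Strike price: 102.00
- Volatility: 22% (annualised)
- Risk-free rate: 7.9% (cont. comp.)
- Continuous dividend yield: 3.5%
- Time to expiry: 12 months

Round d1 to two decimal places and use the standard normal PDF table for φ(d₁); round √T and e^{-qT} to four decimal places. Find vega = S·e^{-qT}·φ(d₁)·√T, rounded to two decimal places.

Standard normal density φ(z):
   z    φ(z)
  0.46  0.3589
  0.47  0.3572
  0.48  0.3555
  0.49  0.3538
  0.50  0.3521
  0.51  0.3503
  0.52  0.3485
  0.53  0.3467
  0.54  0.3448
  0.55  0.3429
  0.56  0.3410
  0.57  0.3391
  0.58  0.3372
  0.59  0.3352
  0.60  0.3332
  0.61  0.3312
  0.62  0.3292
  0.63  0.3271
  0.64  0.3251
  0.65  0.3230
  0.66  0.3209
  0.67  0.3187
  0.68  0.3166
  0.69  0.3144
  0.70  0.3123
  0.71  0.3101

σ√T = 0.22·√1 = 0.2200
d₁ = [ln(108/102) + (0.079 − 0.035 + 0.22²/2)·1] / 0.2200 = [0.0572 + 0.0682] / 0.2200 = 0.5698 ≈ 0.57
√T = √1 = 1.0000
φ(d₁) = φ(0.57) = 0.3391
e^(−qT) = e^(−0.035·1) = 0.9656
vega = S·e^(−qT)·φ(d₁)·√T = 108·0.9656·0.3391·1.0000 = 35.3630

35.36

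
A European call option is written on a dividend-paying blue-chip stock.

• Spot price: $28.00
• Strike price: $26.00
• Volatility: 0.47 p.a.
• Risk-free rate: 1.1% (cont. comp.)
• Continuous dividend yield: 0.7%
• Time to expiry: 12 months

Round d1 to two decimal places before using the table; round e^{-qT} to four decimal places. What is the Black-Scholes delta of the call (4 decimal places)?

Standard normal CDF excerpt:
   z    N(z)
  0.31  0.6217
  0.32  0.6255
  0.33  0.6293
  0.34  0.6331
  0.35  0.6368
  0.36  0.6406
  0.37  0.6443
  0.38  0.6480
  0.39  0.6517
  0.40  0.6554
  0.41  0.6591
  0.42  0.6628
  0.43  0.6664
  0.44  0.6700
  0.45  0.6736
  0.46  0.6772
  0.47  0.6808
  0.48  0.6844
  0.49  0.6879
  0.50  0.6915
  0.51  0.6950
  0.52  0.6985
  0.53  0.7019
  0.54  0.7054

σ√T = 0.47 × 1.0000 = 0.4700
d₁ = [ln(28/26) + (0.011 − 0.007 + 0.47²/2)·1] / 0.4700 = [0.0741 + 0.1144] / 0.4700 = 0.4012 ⇒ 0.40
N(d₁) = N(0.40) = 0.6554
Δ_call = exp(−qT)·N(d₁) = 0.9930·0.6554 = 0.6508

0.6508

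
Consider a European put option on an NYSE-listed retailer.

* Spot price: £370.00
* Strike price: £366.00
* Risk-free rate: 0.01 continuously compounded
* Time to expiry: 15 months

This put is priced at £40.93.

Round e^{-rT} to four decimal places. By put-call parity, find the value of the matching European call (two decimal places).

£49.47

e^(−rT) = e^(−0.01·1.25) = 0.9876
Put-call parity: C − P = S − K·e^(−rT) = 370 − 366·0.9876 = 370 − 361.4616 = 8.5384
C = P + (C − P) = 40.93 + (8.5384) = 49.4684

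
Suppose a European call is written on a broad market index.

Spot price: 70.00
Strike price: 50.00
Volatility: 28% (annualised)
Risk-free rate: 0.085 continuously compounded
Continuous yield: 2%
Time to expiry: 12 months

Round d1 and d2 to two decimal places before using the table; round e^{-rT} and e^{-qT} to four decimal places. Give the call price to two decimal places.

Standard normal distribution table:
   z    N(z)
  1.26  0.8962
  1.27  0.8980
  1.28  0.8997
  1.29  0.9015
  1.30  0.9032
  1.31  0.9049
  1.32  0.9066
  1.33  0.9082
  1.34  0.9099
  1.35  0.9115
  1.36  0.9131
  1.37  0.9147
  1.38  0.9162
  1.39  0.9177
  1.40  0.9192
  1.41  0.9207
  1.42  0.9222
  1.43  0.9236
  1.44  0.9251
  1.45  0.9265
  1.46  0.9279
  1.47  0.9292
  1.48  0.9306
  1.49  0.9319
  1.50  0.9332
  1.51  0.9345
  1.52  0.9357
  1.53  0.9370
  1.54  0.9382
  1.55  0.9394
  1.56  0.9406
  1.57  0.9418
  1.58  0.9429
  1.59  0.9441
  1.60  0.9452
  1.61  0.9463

T = 1;  σ√T = 0.2800
d₁ = [ln(70/50) + (0.085 − 0.02 + 0.28²/2)·1] / 0.2800 = [0.3365 + 0.1042] / 0.2800 = 1.5738 → 1.57
d₂ = d₁ − σ√T = 1.5738 − 0.2800 = 1.2938 → 1.29
exp(−qT) = exp(−0.02·1) = 0.9802;  exp(−rT) = exp(−0.085·1) = 0.9185
C = 70·0.9802·N(1.57) − 50·0.9185·N(1.29) = 70·0.9802·0.9418 − 50·0.9185·0.9015 = 64.6207 − 41.4014 = 23.2193

23.22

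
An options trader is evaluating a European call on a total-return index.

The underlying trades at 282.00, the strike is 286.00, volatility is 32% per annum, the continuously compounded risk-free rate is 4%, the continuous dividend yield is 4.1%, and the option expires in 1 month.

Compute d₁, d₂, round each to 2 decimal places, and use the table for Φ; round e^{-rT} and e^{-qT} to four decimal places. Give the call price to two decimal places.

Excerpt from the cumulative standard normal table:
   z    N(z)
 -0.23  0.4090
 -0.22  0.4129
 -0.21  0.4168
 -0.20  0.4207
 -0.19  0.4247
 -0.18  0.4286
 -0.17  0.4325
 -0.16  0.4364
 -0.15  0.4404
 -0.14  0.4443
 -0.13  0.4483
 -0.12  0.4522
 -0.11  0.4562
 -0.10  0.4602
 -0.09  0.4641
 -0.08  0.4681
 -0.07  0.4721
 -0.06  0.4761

T = 0.08333;  σ√T = 0.0924
d₁ = [ln(282/286) + (0.04 − 0.041 + 0.32²/2)·0.08333] / 0.0924 = [-0.0141 + 0.0042] / 0.0924 = -0.1072 ≈ -0.11
d₂ = d₁ − σ√T = -0.1072 − 0.0924 = -0.1996 ≈ -0.20
exp(−qT) = exp(−0.041·0.08333) = 0.9966;  exp(−rT) = exp(−0.04·0.08333) = 0.9967
N(d₁) = N(-0.11) = 0.4562;  N(d₂) = N(-0.20) = 0.4207
C = 282·0.9966·0.4562 − 286·0.9967·0.4207 = 128.2110 − 119.9231 = 8.2879

8.29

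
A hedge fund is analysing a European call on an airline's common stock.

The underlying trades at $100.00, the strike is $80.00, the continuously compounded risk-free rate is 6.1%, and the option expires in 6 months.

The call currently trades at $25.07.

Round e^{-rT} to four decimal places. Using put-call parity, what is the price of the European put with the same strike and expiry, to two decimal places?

exp(−rT) = exp(−0.061·0.5) = 0.9700
Put-call parity: C − P = S − K·e^(−rT) = 100 − 80·0.9700 = 100 − 77.6000 = 22.4000
P = C − (C − P) = 25.07 − (22.4000) = 2.6700

$2.67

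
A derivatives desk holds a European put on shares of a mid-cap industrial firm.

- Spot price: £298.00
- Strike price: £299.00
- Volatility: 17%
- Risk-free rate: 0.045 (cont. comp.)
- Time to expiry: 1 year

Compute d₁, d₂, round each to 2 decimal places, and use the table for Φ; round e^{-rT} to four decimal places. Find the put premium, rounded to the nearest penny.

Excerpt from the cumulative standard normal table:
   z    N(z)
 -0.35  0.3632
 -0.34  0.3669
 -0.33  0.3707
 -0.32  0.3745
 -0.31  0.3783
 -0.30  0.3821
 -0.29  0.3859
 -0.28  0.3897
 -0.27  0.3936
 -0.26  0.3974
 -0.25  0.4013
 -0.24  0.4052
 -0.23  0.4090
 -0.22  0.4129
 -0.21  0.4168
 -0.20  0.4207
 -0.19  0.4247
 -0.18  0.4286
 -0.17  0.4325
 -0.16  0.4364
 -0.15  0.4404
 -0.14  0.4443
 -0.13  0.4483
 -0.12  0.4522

£14.27

T = 1;  σ√T = 0.1700
d₁ = [ln(298/299) + (0.045 + 0.17²/2)·1] / 0.1700 = [-0.0034 + 0.0595] / 0.1700 = 0.3300 → 0.33
d₂ = d₁ − σ√T = 0.3300 − 0.1700 = 0.1600 → 0.16
e^(−rT) = e^(−0.045·1) = 0.9560
N(−d₂) = N(-0.16) = 0.4364;  N(−d₁) = N(-0.33) = 0.3707
P = 299·0.9560·0.4364 − 298·0.3707 = 124.7423 − 110.4686 = 14.2737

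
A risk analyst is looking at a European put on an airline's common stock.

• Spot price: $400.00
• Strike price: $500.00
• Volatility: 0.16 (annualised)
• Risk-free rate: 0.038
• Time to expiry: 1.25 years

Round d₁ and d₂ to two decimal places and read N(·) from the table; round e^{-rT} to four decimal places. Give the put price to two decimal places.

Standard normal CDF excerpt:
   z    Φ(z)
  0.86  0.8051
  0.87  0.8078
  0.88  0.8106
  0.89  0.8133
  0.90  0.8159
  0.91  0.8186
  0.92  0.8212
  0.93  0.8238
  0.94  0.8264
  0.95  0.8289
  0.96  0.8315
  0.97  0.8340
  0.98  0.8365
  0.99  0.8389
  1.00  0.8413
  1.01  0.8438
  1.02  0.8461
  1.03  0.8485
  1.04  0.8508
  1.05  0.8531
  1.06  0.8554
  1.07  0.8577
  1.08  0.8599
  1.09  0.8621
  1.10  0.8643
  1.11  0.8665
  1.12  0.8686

σ√T = 0.16·√1.25 = 0.1789
d₁ = [ln(400/500) + (0.038 + 0.16²/2)·1.25] / 0.1789 = [-0.2231 + 0.0635] / 0.1789 = -0.8924 which rounds to -0.89
d₂ = d₁ − σ√T = -0.8924 − 0.1789 = -1.0713 which rounds to -1.07
exp(−rT) = exp(−0.038·1.25) = 0.9536
N(−d₂) = N(1.07) = 0.8577;  N(−d₁) = N(0.89) = 0.8133
P = 500·0.9536·0.8577 − 400·0.8133 = 408.9514 − 325.3200 = 83.6314

$83.63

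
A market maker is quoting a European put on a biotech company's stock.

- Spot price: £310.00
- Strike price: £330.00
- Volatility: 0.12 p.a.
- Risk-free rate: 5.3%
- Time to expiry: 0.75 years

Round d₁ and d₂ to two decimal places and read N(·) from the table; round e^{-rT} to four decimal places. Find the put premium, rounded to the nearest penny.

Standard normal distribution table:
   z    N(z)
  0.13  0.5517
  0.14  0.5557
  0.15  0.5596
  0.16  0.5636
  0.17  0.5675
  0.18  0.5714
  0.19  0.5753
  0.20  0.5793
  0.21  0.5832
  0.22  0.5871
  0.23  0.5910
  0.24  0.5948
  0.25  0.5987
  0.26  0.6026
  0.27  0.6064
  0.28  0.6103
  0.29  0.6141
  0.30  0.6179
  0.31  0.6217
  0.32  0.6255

£16.38

σ√T = 0.12 × 0.8660 = 0.1039
d₁ = [ln(310/330) + (0.053 + ½·0.12²)·0.75] / (σ√T) = (-0.0625 + 0.0451) / 0.1039 = -0.1671 ≈ -0.17
d₂ = -0.1671 − 0.1039 = -0.2711 ≈ -0.27
e^(−rT) = e^(−0.053·0.75) = 0.9610
N(−d₂) = N(0.27) = 0.6064;  N(−d₁) = N(0.17) = 0.5675
P = 330·0.9610·0.6064 − 310·0.5675 = 192.3076 − 175.9250 = 16.3826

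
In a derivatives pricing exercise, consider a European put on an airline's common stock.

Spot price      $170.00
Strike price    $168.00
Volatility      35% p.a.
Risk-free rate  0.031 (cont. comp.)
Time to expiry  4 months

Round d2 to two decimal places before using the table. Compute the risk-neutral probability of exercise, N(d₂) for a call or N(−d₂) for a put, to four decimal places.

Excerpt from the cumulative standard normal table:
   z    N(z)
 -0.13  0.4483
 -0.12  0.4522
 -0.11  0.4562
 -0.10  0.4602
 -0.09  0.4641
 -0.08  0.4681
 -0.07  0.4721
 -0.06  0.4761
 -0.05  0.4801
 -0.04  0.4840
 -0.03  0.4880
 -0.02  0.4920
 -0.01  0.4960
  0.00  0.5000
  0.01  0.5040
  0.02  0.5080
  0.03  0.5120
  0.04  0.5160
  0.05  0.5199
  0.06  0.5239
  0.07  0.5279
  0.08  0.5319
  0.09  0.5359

0.4960

T = 0.3333;  σ√T = 0.2021
d₁ = [ln(170/168) + (0.031 + 0.35²/2)·0.3333] / 0.2021 = [0.0118 + 0.0307] / 0.2021 = 0.2107 → 0.21
d₂ = d₁ − σ√T = 0.2107 − 0.2021 = 0.0087 → 0.01
Risk-neutral Pr[S_T < K] = N(−d₂) = N(-0.01) = 0.4960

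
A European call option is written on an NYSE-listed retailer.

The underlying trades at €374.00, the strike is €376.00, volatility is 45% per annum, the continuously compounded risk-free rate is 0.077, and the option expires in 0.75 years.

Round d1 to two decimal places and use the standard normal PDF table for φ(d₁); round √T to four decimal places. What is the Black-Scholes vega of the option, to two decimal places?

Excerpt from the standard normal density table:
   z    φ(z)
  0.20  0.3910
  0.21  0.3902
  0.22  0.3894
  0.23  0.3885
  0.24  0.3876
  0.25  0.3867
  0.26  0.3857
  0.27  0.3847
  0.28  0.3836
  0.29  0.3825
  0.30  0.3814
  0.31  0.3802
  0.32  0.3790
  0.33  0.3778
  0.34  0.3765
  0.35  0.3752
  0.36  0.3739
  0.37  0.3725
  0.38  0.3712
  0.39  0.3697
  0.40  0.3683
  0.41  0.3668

T = 0.75;  σ√T = 0.3897
d₁ = [ln(374/376) + (0.077 + 0.45²/2)·0.75] / 0.3897 = [-0.0053 + 0.1337] / 0.3897 = 0.3294 which rounds to 0.33
√T = √0.75 = 0.8660
φ(d₁) = φ(0.33) = 0.3778
vega = S·φ(d₁)·√T = 374·0.3778·0.8660 = 122.3634

122.36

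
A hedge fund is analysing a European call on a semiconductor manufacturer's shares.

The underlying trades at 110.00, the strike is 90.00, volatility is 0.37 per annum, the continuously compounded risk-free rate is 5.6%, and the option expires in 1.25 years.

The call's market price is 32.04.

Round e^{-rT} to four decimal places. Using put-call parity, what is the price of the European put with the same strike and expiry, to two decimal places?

5.96

e^(−rT) = e^(−0.056·1.25) = 0.9324
Put-call parity: C − P = S − K·e^(−rT) = 110 − 90·0.9324 = 110 − 83.9160 = 26.0840
P = C − (C − P) = 32.04 − (26.0840) = 5.9560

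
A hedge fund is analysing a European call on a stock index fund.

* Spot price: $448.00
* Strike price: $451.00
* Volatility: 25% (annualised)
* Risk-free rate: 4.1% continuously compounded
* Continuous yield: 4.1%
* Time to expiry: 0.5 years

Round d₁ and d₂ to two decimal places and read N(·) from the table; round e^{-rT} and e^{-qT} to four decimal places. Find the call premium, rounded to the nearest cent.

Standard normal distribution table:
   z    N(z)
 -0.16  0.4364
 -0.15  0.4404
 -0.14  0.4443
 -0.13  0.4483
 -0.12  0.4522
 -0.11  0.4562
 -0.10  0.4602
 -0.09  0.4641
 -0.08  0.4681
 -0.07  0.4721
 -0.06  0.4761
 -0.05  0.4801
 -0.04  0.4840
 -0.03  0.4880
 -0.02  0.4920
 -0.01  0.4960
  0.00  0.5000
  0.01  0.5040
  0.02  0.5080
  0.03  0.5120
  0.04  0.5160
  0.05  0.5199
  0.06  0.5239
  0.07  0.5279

$30.11

σ√T = 0.25 × 0.7071 = 0.1768
d₁ = [ln(448/451) + (0.041 − 0.041 + 0.25²/2)·0.5] / 0.1768 = [-0.0067 + 0.0156] / 0.1768 = 0.0506 → 0.05
d₂ = d₁ − σ√T = 0.0506 − 0.1768 = -0.1261 → -0.13
e^(−qT) = e^(−0.041·0.5) = 0.9797;  e^(−rT) = e^(−0.041·0.5) = 0.9797
C = 448·0.9797·N(0.05) − 451·0.9797·N(-0.13) = 448·0.9797·0.5199 − 451·0.9797·0.4483 = 228.1870 − 198.0790 = 30.1080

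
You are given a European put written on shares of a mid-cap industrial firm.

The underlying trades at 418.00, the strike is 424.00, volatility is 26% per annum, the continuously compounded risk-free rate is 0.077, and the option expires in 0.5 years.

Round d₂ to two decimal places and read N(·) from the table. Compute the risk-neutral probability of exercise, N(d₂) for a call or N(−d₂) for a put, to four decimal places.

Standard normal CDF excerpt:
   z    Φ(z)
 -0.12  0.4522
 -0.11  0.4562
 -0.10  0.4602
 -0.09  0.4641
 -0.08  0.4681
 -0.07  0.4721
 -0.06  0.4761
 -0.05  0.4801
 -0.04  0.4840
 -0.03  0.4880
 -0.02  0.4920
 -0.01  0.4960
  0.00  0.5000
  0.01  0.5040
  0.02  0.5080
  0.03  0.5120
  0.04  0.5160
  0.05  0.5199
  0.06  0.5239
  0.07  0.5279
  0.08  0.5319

0.4840

σ√T = 0.26·√0.5 = 0.1838
ln(S/K) + (r + σ²/2)T = ln(418/424) + (0.077 + 0.26²/2)·0.5 = -0.0143 + 0.0554 = 0.0411
d₁ = 0.0411 / 0.1838 = 0.2238 ⇒ 0.22
d₂ = d₁ − σ√T = 0.2238 − 0.1838 = 0.0400 ⇒ 0.04
Risk-neutral Pr[S_T < K] = N(−d₂) = N(-0.04) = 0.4840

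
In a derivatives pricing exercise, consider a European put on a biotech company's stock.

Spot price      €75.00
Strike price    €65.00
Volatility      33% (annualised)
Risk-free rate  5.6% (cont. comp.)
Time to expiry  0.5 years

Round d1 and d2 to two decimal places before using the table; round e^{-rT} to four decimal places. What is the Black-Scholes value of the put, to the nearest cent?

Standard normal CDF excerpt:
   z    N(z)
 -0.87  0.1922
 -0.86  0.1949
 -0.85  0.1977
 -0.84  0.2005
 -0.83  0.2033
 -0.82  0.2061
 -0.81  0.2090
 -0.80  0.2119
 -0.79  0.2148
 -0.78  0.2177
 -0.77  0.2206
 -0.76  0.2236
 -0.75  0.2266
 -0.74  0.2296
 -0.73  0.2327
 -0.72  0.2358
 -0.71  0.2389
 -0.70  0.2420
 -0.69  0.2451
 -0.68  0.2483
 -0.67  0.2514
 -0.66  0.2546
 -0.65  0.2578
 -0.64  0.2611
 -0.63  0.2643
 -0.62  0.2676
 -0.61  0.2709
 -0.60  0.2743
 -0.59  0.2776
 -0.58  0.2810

€2.09

σ√T = 0.33 × 0.7071 = 0.2333
d₁ = [ln(75/65) + (0.056 + 0.33²/2)·0.5] / 0.2333 = [0.1431 + 0.0552] / 0.2333 = 0.8499 which rounds to 0.85
d₂ = d₁ − σ√T = 0.8499 − 0.2333 = 0.6166 which rounds to 0.62
e^(−rT) = e^(−0.056·0.5) = 0.9724
P = 65·0.9724·N(-0.62) − 75·N(-0.85) = 65·0.9724·0.2676 − 75·0.1977 = 16.9139 − 14.8275 = 2.0864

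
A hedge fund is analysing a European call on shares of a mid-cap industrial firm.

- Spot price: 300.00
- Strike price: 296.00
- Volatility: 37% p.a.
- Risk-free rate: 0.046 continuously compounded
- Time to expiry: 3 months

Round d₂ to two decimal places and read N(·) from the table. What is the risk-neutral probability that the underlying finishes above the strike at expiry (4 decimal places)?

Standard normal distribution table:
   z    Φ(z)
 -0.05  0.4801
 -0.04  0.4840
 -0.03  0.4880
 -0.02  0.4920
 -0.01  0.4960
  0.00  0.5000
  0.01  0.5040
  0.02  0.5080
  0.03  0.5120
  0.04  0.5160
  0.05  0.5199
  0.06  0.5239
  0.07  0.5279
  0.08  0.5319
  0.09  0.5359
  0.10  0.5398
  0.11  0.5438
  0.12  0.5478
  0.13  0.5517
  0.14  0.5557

0.5160

σ√T = 0.37·√0.25 = 0.1850
d₁ = [ln(300/296) + (0.046 + ½·0.37²)·0.25] / (σ√T) = (0.0134 + 0.0286) / 0.1850 = 0.2272 ⇒ 0.23
d₂ = 0.2272 − 0.1850 = 0.0422 ⇒ 0.04
Pr(exercise) under Q = N(d₂) = 0.5160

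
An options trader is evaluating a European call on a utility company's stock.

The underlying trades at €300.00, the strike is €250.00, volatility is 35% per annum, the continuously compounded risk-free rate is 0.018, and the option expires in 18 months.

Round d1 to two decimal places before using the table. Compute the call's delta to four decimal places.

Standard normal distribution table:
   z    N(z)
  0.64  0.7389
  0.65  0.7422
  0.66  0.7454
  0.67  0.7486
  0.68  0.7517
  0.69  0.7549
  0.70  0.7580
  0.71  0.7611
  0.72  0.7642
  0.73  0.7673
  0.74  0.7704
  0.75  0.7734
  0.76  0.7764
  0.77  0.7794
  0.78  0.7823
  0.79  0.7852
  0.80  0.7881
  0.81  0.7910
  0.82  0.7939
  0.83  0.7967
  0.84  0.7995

0.7580

T = 1.5;  σ√T = 0.4287
ln(S/K) + (r + σ²/2)T = ln(300/250) + (0.018 + 0.35²/2)·1.5 = 0.1823 + 0.1189 = 0.3012
d₁ = 0.3012 / 0.4287 = 0.7026 → 0.70
N(d₁) = N(0.70) = 0.7580
Δ_call = N(d₁) = 0.7580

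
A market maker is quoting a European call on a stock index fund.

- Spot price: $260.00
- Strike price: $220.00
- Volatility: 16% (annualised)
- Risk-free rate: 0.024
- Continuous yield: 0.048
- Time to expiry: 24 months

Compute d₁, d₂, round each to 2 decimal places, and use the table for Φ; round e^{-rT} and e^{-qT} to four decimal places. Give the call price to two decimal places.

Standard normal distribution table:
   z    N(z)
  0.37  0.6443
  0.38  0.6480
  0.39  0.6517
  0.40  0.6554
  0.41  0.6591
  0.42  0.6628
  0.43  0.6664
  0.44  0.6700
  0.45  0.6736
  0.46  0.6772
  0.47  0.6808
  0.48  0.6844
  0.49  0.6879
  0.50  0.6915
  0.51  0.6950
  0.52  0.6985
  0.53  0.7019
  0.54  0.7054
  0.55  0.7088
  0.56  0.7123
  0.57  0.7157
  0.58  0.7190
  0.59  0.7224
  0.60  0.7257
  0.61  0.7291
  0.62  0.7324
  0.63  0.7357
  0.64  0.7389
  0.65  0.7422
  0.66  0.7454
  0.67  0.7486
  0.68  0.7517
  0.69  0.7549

σ√T = 0.16·√2 = 0.2263
d₁ = [ln(260/220) + (0.024 − 0.048 + 0.16²/2)·2] / 0.2263 = [0.1671 − 0.0224] / 0.2263 = 0.6393 ≈ 0.64
d₂ = d₁ − σ√T = 0.6393 − 0.2263 = 0.4130 ≈ 0.41
e^(−qT) = e^(−0.048·2) = 0.9085;  e^(−rT) = e^(−0.024·2) = 0.9531
N(d₁) = N(0.64) = 0.7389;  N(d₂) = N(0.41) = 0.6591
C = 260·0.9085·0.7389 − 220·0.9531·0.6591 = 174.5356 − 138.2014 = 36.3342

$36.33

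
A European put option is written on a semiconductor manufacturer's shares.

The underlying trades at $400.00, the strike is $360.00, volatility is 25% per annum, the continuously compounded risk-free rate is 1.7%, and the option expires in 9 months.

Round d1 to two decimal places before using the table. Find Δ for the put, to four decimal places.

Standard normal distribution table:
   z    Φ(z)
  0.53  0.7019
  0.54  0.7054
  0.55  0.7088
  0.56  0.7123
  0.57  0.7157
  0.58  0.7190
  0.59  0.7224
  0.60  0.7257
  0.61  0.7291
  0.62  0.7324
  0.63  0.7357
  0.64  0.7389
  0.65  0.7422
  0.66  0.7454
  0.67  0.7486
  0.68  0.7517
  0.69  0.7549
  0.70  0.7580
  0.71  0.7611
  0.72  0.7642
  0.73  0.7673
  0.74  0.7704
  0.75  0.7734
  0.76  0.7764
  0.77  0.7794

T = 0.75;  σ√T = 0.2165
ln(S/K) + (r + σ²/2)T = ln(400/360) + (0.017 + 0.25²/2)·0.75 = 0.1054 + 0.0362 = 0.1415
d₁ = 0.1415 / 0.2165 = 0.6538 ≈ 0.65
N(d₁) = N(0.65) = 0.7422
Δ_put = N(d₁) − 1 = 0.7422 − 1 = -0.2578

-0.2578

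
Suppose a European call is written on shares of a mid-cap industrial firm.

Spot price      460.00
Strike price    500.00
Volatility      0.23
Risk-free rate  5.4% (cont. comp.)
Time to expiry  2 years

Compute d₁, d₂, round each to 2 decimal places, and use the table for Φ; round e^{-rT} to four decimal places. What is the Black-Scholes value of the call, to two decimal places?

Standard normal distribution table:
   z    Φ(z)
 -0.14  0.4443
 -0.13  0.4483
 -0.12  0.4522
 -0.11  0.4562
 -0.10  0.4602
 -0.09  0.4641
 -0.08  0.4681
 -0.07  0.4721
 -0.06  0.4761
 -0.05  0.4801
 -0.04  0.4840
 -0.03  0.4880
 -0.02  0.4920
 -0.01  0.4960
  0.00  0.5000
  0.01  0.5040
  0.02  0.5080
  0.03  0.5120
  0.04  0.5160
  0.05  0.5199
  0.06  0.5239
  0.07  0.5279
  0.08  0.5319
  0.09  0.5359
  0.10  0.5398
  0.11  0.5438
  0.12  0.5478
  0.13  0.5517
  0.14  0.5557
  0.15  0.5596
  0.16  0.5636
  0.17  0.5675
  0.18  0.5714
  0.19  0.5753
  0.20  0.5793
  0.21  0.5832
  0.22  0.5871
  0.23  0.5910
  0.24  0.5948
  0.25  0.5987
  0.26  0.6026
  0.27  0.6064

T = 2;  σ√T = 0.3253
d₁ = [ln(460/500) + (0.054 + 0.23²/2)·2] / 0.3253 = [-0.0834 + 0.1609] / 0.3253 = 0.2383 → 0.24
d₂ = d₁ − σ√T = 0.2383 − 0.3253 = -0.0869 → -0.09
e^(−rT) = e^(−0.054·2) = 0.8976
C = 460·N(0.24) − 500·0.8976·N(-0.09) = 460·0.5948 − 500·0.8976·0.4641 = 273.6080 − 208.2881 = 65.3199

65.32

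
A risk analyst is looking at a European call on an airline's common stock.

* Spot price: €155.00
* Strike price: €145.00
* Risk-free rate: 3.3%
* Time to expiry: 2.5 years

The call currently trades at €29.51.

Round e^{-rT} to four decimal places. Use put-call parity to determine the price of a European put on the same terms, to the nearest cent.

€8.03

exp(−rT) = exp(−0.033·2.5) = 0.9208
Put-call parity: C − P = S − K·e^(−rT) = 155 − 145·0.9208 = 155 − 133.5160 = 21.4840
P = C − (C − P) = 29.51 − (21.4840) = 8.0260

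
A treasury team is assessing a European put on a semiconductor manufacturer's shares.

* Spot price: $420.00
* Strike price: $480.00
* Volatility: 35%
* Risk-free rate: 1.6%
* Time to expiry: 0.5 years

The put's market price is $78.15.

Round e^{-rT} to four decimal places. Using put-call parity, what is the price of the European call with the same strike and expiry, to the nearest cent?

$21.99

exp(−rT) = exp(−0.016·0.5) = 0.9920
Put-call parity: C − P = S − K·e^(−rT) = 420 − 480·0.9920 = 420 − 476.1600 = -56.1600
C = P + (C − P) = 78.15 + (-56.1600) = 21.9900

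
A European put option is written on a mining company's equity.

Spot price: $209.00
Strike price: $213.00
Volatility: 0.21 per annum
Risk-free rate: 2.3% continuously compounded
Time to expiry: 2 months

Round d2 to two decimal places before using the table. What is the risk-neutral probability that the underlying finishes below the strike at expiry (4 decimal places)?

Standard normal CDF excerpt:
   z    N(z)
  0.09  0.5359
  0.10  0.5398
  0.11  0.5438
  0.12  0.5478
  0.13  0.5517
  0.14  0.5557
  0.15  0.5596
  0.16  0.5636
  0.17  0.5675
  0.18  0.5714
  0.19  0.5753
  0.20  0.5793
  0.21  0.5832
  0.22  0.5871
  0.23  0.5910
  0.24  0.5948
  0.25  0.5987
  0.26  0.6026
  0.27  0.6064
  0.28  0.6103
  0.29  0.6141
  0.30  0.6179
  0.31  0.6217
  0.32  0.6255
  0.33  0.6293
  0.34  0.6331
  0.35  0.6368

0.5871

σ√T = 0.21·√0.1667 = 0.0857
d₁ = [ln(209/213) + (0.023 + ½·0.21²)·0.1667] / (σ√T) = (-0.0190 + 0.0075) / 0.0857 = -0.1336 → -0.13
d₂ = -0.1336 − 0.0857 = -0.2193 → -0.22
Risk-neutral Pr[S_T < K] = N(−d₂) = N(0.22) = 0.5871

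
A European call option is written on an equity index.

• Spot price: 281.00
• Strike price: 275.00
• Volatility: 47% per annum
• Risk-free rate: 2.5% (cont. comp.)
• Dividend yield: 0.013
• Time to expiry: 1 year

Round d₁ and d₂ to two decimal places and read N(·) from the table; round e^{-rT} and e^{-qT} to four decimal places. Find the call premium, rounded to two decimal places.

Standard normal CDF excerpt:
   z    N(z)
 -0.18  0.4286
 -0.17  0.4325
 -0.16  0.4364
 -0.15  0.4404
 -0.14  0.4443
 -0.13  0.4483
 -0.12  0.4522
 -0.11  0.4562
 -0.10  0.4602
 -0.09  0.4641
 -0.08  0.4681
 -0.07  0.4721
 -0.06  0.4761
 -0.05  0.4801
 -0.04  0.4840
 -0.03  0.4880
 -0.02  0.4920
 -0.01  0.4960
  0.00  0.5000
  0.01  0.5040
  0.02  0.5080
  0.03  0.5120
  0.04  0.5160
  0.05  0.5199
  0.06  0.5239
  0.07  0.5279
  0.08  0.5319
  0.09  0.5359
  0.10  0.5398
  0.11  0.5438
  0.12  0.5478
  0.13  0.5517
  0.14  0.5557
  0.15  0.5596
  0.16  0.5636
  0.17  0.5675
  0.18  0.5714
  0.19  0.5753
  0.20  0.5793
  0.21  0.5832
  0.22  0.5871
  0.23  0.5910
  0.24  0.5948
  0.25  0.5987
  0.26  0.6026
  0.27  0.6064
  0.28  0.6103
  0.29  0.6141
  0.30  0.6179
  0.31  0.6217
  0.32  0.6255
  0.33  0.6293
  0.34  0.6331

σ√T = 0.47·√1 = 0.4700
ln(S/K) + (r − q + σ²/2)T = ln(281/275) + (0.025 − 0.013 + 0.47²/2)·1 = 0.0216 + 0.1224 = 0.1440
d₁ = 0.1440 / 0.4700 = 0.3065 → 0.31
d₂ = d₁ − σ√T = 0.3065 − 0.4700 = -0.1635 → -0.16
e^(−qT) = e^(−0.013·1) = 0.9871;  e^(−rT) = e^(−0.025·1) = 0.9753
N(d₁) = N(0.31) = 0.6217;  N(d₂) = N(-0.16) = 0.4364
C = 281·0.9871·0.6217 − 275·0.9753·0.4364 = 172.4441 − 117.0458 = 55.3983

55.40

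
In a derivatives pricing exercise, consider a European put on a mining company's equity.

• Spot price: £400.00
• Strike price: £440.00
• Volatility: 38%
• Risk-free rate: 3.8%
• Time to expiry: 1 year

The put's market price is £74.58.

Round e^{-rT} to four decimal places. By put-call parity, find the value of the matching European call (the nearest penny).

£50.99

exp(−rT) = exp(−0.038·1) = 0.9627
Put-call parity: C − P = S − K·e^(−rT) = 400 − 440·0.9627 = 400 − 423.5880 = -23.5880
C = P + (C − P) = 74.58 + (-23.5880) = 50.9920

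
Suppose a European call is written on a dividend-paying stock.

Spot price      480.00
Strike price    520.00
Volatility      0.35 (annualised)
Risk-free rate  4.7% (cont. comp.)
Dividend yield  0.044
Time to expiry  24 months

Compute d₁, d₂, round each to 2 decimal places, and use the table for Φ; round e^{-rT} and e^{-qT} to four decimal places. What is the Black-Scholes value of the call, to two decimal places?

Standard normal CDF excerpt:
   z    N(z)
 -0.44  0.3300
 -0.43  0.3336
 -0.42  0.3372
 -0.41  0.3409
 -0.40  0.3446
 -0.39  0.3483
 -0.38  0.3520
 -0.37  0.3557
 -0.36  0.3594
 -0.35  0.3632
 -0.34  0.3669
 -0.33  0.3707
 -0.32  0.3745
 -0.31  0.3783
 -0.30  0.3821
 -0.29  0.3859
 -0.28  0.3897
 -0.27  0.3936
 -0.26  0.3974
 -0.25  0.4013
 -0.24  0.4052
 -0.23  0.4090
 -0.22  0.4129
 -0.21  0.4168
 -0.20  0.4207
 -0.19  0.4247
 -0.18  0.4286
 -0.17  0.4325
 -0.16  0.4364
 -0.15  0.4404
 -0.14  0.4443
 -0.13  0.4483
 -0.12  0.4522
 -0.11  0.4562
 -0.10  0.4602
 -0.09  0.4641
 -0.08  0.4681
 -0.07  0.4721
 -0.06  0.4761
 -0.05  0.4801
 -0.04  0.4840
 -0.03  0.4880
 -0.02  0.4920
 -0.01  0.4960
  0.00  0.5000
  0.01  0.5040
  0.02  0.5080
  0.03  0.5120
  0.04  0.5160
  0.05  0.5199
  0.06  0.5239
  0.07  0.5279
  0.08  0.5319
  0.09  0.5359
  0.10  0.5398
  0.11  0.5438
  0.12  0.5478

74.17

T = 2;  σ√T = 0.4950
ln(S/K) + (r − q + σ²/2)T = ln(480/520) + (0.047 − 0.044 + 0.35²/2)·2 = -0.0800 + 0.1285 = 0.0485
d₁ = 0.0485 / 0.4950 = 0.0979 → 0.10
d₂ = d₁ − σ√T = 0.0979 − 0.4950 = -0.3971 → -0.40
exp(−qT) = exp(−0.044·2) = 0.9158;  exp(−rT) = exp(−0.047·2) = 0.9103
N(d₁) = N(0.10) = 0.5398;  N(d₂) = N(-0.40) = 0.3446
C = 480·0.9158·0.5398 − 520·0.9103·0.3446 = 237.2874 − 163.1185 = 74.1690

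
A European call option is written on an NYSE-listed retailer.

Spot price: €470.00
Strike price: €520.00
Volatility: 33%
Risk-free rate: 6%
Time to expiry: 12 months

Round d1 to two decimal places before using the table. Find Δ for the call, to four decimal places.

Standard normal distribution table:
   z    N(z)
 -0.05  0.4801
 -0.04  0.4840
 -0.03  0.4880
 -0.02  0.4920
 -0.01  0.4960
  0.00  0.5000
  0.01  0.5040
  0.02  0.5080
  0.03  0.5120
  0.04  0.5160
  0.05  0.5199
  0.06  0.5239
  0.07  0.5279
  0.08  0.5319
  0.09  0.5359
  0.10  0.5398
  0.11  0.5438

σ√T = 0.33 × 1.0000 = 0.3300
ln(S/K) + (r + σ²/2)T = ln(470/520) + (0.06 + 0.33²/2)·1 = -0.1011 + 0.1144 = 0.0134
d₁ = 0.0134 / 0.3300 = 0.0405 ⇒ 0.04
N(d₁) = N(0.04) = 0.5160
Δ_call = N(d₁) = 0.5160

0.5160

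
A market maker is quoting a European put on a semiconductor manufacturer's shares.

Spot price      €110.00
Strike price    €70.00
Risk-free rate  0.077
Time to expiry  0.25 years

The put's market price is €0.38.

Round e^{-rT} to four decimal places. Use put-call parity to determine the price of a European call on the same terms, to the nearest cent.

€41.72

e^(−rT) = e^(−0.077·0.25) = 0.9809
Put-call parity: C − P = S − K·e^(−rT) = 110 − 70·0.9809 = 110 − 68.6630 = 41.3370
C = P + (C − P) = 0.38 + (41.3370) = 41.7170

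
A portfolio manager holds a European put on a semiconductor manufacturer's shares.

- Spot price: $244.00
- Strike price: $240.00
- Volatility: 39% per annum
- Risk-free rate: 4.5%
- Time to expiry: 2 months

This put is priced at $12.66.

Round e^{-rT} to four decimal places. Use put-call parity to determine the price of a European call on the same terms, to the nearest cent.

e^(−rT) = e^(−0.045·0.1667) = 0.9925
Put-call parity: C − P = S − K·e^(−rT) = 244 − 240·0.9925 = 244 − 238.2000 = 5.8000
C = P + (C − P) = 12.66 + (5.8000) = 18.4600

$18.46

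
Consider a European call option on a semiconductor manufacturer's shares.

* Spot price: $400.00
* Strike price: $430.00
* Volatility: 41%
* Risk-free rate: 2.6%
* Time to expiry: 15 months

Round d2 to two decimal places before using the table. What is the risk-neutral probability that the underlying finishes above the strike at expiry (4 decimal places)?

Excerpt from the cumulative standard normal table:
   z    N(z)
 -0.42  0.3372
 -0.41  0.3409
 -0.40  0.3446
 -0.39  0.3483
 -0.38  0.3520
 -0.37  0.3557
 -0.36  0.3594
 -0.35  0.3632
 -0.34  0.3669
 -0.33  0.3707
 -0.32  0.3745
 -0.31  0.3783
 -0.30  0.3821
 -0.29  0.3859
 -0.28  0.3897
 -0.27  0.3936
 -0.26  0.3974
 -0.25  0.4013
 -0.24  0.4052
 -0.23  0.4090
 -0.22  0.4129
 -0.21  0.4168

0.3745

σ√T = 0.41 × 1.1180 = 0.4584
d₁ = [ln(400/430) + (0.026 + 0.41²/2)·1.25] / 0.4584 = [-0.0723 + 0.1376] / 0.4584 = 0.1423 → 0.14
d₂ = d₁ − σ√T = 0.1423 − 0.4584 = -0.3161 → -0.32
Risk-neutral Pr[S_T > K] = N(d₂) = N(-0.32) = 0.3745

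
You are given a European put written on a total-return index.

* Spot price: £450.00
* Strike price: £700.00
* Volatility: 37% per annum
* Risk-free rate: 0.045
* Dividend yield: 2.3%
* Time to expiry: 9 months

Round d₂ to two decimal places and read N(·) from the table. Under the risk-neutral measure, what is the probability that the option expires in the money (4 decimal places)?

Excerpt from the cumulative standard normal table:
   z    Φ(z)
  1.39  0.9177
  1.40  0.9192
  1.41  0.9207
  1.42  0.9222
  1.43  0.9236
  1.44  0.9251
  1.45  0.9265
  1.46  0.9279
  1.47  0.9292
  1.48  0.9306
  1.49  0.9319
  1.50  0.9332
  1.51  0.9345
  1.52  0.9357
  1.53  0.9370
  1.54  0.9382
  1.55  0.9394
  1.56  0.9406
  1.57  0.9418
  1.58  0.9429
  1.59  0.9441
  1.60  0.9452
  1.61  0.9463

0.9319

σ√T = 0.37·√0.75 = 0.3204
d₁ = [ln(450/700) + (0.045 − 0.023 + 0.37²/2)·0.75] / 0.3204 = [-0.4418 + 0.0678] / 0.3204 = -1.1672 ≈ -1.17
d₂ = d₁ − σ√T = -1.1672 − 0.3204 = -1.4876 ≈ -1.49
Pr(exercise) under Q = N(−d₂) = N(1.49) = 0.9319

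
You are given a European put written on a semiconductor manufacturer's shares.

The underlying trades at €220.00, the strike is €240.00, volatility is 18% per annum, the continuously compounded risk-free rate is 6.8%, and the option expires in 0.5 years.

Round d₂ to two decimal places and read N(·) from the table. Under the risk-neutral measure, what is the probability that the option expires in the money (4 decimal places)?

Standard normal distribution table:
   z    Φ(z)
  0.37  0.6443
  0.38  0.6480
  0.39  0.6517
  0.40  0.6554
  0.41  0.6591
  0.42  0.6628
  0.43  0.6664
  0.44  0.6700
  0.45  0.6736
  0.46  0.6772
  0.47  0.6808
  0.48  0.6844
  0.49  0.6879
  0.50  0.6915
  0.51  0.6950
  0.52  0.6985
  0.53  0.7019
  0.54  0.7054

σ√T = 0.18·√0.5 = 0.1273
ln(S/K) + (r + σ²/2)T = ln(220/240) + (0.068 + 0.18²/2)·0.5 = -0.0870 + 0.0421 = -0.0449
d₁ = -0.0449 / 0.1273 = -0.3529 → -0.35
d₂ = d₁ − σ√T = -0.3529 − 0.1273 = -0.4801 → -0.48
Pr(exercise) under Q = N(−d₂) = N(0.48) = 0.6844

0.6844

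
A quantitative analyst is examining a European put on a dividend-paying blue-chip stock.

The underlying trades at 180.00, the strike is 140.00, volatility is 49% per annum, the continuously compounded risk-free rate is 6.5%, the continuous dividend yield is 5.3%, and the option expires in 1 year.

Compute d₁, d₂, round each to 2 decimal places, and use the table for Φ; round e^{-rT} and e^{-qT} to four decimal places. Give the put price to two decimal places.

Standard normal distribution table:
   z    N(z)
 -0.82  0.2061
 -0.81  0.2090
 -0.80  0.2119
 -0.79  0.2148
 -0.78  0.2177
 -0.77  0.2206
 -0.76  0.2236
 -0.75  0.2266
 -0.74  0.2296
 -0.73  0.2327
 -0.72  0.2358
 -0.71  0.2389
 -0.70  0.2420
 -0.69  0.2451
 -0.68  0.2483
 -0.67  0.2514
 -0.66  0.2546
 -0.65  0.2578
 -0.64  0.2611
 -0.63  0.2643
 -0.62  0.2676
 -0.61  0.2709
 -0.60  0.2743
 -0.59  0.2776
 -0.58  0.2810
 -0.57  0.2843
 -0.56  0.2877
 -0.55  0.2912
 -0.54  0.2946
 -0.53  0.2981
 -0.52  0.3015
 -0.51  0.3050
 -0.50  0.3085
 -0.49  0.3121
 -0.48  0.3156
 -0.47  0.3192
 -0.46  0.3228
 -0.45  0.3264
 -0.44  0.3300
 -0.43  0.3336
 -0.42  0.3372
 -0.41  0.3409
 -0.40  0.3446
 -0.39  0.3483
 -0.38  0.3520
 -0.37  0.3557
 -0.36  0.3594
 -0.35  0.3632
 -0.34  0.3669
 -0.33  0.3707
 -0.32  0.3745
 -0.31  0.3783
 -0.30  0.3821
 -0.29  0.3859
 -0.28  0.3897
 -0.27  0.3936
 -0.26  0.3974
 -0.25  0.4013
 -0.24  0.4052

T = 1;  σ√T = 0.4900
d₁ = [ln(180/140) + (0.065 − 0.053 + 0.49²/2)·1] / 0.4900 = [0.2513 + 0.1321] / 0.4900 = 0.7824 ≈ 0.78
d₂ = d₁ − σ√T = 0.7824 − 0.4900 = 0.2924 ≈ 0.29
e^(−qT) = e^(−0.053·1) = 0.9484;  e^(−rT) = e^(−0.065·1) = 0.9371
P = 140·0.9371·N(-0.29) − 180·0.9484·N(-0.78) = 140·0.9371·0.3859 − 180·0.9484·0.2177 = 50.6278 − 37.1640 = 13.4638

13.46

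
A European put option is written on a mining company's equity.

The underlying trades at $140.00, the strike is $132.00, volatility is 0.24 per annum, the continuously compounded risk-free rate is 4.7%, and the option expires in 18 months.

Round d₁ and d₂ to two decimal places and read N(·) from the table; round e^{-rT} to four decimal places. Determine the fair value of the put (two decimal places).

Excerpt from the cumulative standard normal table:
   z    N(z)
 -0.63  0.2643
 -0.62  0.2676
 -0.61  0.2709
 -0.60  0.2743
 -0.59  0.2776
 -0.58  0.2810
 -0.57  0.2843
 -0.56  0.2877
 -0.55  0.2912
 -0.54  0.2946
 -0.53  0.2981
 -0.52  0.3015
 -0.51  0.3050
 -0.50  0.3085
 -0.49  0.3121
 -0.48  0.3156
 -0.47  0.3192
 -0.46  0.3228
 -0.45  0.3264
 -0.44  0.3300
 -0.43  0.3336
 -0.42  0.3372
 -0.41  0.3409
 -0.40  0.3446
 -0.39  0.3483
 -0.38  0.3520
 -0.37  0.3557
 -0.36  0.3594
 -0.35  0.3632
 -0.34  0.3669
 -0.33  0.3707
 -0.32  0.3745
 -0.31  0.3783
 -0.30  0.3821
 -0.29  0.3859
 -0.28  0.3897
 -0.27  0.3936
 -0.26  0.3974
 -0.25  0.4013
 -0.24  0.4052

T = 1.5;  σ√T = 0.2939
d₁ = [ln(140/132) + (0.047 + 0.24²/2)·1.5] / 0.2939 = [0.0588 + 0.1137] / 0.2939 = 0.5870 which rounds to 0.59
d₂ = d₁ − σ√T = 0.5870 − 0.2939 = 0.2931 which rounds to 0.29
e^(−rT) = e^(−0.047·1.5) = 0.9319
N(−d₂) = N(-0.29) = 0.3859;  N(−d₁) = N(-0.59) = 0.2776
P = 132·0.9319·0.3859 − 140·0.2776 = 47.4699 − 38.8640 = 8.6059

$8.61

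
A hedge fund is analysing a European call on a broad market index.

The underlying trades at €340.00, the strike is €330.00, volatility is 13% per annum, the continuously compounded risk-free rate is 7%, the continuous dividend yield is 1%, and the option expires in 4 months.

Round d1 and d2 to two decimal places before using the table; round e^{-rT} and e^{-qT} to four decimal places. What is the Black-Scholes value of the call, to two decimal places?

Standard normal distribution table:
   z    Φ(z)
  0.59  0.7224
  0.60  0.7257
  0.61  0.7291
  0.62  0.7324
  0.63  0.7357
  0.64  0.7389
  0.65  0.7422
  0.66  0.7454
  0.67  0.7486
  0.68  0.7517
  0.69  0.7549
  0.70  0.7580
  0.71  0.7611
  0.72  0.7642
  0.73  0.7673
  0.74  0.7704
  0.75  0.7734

σ√T = 0.13·√0.3333 = 0.0751
d₁ = [ln(340/330) + (0.07 − 0.01 + 0.13²/2)·0.3333] / 0.0751 = [0.0299 + 0.0228] / 0.0751 = 0.7017 ⇒ 0.70
d₂ = d₁ − σ√T = 0.7017 − 0.0751 = 0.6267 ⇒ 0.63
exp(−qT) = exp(−0.01·0.3333) = 0.9967;  exp(−rT) = exp(−0.07·0.3333) = 0.9769
N(d₁) = N(0.70) = 0.7580;  N(d₂) = N(0.63) = 0.7357
C = 340·0.9967·0.7580 − 330·0.9769·0.7357 = 256.8695 − 237.1728 = 19.6968

€19.70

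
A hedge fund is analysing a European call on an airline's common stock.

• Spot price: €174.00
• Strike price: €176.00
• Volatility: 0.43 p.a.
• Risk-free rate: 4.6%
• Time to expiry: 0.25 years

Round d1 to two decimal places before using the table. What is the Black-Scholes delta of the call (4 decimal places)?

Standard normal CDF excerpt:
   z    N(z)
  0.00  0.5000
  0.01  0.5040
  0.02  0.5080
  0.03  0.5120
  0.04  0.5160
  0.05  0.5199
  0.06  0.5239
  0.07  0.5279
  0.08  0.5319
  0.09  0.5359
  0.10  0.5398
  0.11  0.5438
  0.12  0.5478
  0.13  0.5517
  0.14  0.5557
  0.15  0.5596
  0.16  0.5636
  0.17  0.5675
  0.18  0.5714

σ√T = 0.43 × 0.5000 = 0.2150
d₁ = [ln(174/176) + (0.046 + 0.43²/2)·0.25] / 0.2150 = [-0.0114 + 0.0346] / 0.2150 = 0.1078 → 0.11
N(d₁) = N(0.11) = 0.5438
Δ_call = N(d₁) = 0.5438

0.5438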